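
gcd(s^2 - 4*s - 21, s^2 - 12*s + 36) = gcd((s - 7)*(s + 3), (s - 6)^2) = 1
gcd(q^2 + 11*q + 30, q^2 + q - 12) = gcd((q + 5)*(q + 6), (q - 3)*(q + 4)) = 1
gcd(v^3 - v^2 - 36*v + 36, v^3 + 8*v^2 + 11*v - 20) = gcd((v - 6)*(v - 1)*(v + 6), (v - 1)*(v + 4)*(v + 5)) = v - 1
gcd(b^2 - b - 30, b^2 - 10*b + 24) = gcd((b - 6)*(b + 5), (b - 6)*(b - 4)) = b - 6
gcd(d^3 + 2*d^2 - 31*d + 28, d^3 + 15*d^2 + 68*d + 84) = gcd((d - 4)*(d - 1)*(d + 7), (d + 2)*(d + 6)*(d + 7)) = d + 7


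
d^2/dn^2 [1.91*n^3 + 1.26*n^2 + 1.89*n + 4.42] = 11.46*n + 2.52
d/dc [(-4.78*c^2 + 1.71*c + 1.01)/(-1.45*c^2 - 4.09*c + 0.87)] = (22.0297*c^2 - 5.3882*c + 5.6186)/(2.1025*c^4 + 11.861*c^3 + 14.2051*c^2 - 7.1166*c + 0.7569)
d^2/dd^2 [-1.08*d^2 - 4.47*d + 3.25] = -2.16000000000000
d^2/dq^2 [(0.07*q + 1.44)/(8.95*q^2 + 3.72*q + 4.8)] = ((0.07*q + 1.44)*(17.9*q + 3.72)*(35.8*q + 7.44) - (3.759*q + 26.2968)*(8.95*q^2 + 3.72*q + 4.8))/(8.95*q^2 + 3.72*q + 4.8)^3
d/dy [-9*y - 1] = -9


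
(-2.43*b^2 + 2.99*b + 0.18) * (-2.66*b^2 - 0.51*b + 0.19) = 6.4638*b^4 - 6.7141*b^3 - 2.4654*b^2 + 0.4763*b + 0.0342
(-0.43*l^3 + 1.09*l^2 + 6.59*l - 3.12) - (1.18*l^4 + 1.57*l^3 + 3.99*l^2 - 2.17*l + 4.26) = -1.18*l^4 - 2.0*l^3 - 2.9*l^2 + 8.76*l - 7.38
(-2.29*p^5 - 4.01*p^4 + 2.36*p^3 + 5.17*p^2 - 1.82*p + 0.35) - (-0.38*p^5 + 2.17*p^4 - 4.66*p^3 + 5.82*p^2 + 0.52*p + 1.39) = -1.91*p^5 - 6.18*p^4 + 7.02*p^3 - 0.65*p^2 - 2.34*p - 1.04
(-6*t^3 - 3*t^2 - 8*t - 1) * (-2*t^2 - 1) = 12*t^5 + 6*t^4 + 22*t^3 + 5*t^2 + 8*t + 1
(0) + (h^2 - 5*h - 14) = h^2 - 5*h - 14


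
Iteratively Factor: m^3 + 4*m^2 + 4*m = (m + 2)*(m^2 + 2*m) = (m + 2)^2*(m)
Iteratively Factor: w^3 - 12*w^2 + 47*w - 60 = (w - 3)*(w^2 - 9*w + 20) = (w - 5)*(w - 3)*(w - 4)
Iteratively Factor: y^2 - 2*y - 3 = (y + 1)*(y - 3)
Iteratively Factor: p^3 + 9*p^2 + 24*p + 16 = (p + 4)*(p^2 + 5*p + 4) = (p + 4)^2*(p + 1)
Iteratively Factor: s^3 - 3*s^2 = (s)*(s^2 - 3*s) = s*(s - 3)*(s)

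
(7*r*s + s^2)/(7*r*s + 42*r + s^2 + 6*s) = s/(s + 6)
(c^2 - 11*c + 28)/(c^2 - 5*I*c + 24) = (c^2 - 11*c + 28)/(c^2 - 5*I*c + 24)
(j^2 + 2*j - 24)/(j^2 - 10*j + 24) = (j + 6)/(j - 6)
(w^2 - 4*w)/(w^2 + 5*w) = (w - 4)/(w + 5)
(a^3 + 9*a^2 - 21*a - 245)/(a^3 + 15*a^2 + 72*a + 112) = (a^2 + 2*a - 35)/(a^2 + 8*a + 16)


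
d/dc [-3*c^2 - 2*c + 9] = -6*c - 2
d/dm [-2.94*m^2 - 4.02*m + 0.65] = -5.88*m - 4.02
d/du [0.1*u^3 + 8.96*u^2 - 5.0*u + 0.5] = 0.3*u^2 + 17.92*u - 5.0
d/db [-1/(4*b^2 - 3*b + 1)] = (8*b - 3)/(4*b^2 - 3*b + 1)^2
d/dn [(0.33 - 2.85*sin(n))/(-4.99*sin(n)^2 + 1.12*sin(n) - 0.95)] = (-14.2215*sin(n)^2 + 3.2934*sin(n) + 2.3379)*cos(n)/(24.9001*sin(n)^4 - 11.1776*sin(n)^3 + 10.7354*sin(n)^2 - 2.128*sin(n) + 0.9025)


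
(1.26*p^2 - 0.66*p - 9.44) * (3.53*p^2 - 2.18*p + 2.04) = 4.4478*p^4 - 5.0766*p^3 - 29.314*p^2 + 19.2328*p - 19.2576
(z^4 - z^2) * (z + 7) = z^5 + 7*z^4 - z^3 - 7*z^2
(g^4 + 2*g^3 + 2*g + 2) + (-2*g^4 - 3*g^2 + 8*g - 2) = -g^4 + 2*g^3 - 3*g^2 + 10*g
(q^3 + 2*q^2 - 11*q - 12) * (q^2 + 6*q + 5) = q^5 + 8*q^4 + 6*q^3 - 68*q^2 - 127*q - 60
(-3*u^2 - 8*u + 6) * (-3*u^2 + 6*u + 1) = 9*u^4 + 6*u^3 - 69*u^2 + 28*u + 6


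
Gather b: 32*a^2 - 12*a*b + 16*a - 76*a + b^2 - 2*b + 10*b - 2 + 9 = 32*a^2 - 60*a + b^2 + b*(8 - 12*a) + 7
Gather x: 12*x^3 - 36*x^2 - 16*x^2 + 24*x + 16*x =12*x^3 - 52*x^2 + 40*x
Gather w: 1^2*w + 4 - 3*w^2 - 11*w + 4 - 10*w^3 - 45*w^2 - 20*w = -10*w^3 - 48*w^2 - 30*w + 8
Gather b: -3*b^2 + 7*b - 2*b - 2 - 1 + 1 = -3*b^2 + 5*b - 2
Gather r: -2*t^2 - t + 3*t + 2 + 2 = -2*t^2 + 2*t + 4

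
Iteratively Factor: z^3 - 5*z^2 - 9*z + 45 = (z - 3)*(z^2 - 2*z - 15) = (z - 5)*(z - 3)*(z + 3)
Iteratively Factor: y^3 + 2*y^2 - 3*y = (y)*(y^2 + 2*y - 3) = y*(y - 1)*(y + 3)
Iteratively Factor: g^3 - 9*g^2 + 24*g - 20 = (g - 5)*(g^2 - 4*g + 4) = (g - 5)*(g - 2)*(g - 2)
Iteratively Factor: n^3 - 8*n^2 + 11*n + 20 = (n - 4)*(n^2 - 4*n - 5) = (n - 5)*(n - 4)*(n + 1)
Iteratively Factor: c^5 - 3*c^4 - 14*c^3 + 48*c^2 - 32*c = (c + 4)*(c^4 - 7*c^3 + 14*c^2 - 8*c) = c*(c + 4)*(c^3 - 7*c^2 + 14*c - 8) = c*(c - 1)*(c + 4)*(c^2 - 6*c + 8) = c*(c - 4)*(c - 1)*(c + 4)*(c - 2)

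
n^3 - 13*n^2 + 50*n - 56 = (n - 7)*(n - 4)*(n - 2)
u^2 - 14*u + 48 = (u - 8)*(u - 6)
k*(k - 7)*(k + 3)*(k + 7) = k^4 + 3*k^3 - 49*k^2 - 147*k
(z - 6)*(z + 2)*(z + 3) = z^3 - z^2 - 24*z - 36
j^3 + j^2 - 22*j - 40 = (j - 5)*(j + 2)*(j + 4)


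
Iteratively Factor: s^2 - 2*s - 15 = (s + 3)*(s - 5)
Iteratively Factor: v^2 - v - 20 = (v + 4)*(v - 5)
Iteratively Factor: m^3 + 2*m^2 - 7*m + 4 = (m - 1)*(m^2 + 3*m - 4) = (m - 1)^2*(m + 4)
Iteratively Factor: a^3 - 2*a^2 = (a)*(a^2 - 2*a) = a^2*(a - 2)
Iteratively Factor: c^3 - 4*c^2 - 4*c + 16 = (c - 4)*(c^2 - 4) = (c - 4)*(c + 2)*(c - 2)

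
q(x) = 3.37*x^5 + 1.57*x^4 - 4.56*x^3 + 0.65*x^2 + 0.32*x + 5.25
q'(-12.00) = 336564.56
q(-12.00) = -798033.63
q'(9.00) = 114034.91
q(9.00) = 206032.44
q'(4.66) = 8290.72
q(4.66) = 7705.36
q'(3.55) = 2789.66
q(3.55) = 1960.00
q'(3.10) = 1616.11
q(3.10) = 986.44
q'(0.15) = 0.24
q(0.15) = 5.30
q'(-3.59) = 2327.62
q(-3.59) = -1525.32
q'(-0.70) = -5.40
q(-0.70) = 6.72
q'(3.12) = 1658.62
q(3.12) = 1019.18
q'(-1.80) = 93.92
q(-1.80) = -13.82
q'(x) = 16.85*x^4 + 6.28*x^3 - 13.68*x^2 + 1.3*x + 0.32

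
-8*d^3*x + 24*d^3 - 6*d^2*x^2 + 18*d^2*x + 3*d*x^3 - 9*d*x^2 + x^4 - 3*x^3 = (-2*d + x)*(d + x)*(4*d + x)*(x - 3)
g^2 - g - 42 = (g - 7)*(g + 6)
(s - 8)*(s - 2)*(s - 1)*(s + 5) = s^4 - 6*s^3 - 29*s^2 + 114*s - 80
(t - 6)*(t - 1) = t^2 - 7*t + 6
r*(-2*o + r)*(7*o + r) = -14*o^2*r + 5*o*r^2 + r^3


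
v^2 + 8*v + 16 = (v + 4)^2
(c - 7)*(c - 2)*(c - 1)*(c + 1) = c^4 - 9*c^3 + 13*c^2 + 9*c - 14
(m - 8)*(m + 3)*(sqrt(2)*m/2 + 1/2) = sqrt(2)*m^3/2 - 5*sqrt(2)*m^2/2 + m^2/2 - 12*sqrt(2)*m - 5*m/2 - 12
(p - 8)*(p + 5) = p^2 - 3*p - 40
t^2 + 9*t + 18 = (t + 3)*(t + 6)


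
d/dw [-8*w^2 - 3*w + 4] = -16*w - 3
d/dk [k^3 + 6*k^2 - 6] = 3*k*(k + 4)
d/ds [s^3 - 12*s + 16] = 3*s^2 - 12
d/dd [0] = 0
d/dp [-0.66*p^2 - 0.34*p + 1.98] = -1.32*p - 0.34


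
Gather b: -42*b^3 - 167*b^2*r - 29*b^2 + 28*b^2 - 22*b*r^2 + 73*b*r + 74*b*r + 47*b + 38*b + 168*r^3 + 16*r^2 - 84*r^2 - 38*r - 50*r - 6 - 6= -42*b^3 + b^2*(-167*r - 1) + b*(-22*r^2 + 147*r + 85) + 168*r^3 - 68*r^2 - 88*r - 12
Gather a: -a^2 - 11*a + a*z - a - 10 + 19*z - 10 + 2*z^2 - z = -a^2 + a*(z - 12) + 2*z^2 + 18*z - 20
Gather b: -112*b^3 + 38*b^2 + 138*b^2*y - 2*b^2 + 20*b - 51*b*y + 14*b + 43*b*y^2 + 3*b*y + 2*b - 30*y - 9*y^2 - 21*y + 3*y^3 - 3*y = -112*b^3 + b^2*(138*y + 36) + b*(43*y^2 - 48*y + 36) + 3*y^3 - 9*y^2 - 54*y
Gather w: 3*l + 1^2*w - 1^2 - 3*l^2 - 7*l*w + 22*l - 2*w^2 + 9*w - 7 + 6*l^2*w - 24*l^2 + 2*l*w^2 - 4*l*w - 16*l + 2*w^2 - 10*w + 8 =-27*l^2 + 2*l*w^2 + 9*l + w*(6*l^2 - 11*l)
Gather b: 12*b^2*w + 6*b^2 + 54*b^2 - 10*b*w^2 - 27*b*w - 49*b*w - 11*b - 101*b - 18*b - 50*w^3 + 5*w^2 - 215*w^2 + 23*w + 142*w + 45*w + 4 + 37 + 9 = b^2*(12*w + 60) + b*(-10*w^2 - 76*w - 130) - 50*w^3 - 210*w^2 + 210*w + 50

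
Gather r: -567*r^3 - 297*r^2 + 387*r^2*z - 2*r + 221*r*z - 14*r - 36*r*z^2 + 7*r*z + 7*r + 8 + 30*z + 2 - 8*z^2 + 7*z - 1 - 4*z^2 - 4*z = -567*r^3 + r^2*(387*z - 297) + r*(-36*z^2 + 228*z - 9) - 12*z^2 + 33*z + 9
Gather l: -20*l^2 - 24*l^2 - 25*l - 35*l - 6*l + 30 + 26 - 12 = -44*l^2 - 66*l + 44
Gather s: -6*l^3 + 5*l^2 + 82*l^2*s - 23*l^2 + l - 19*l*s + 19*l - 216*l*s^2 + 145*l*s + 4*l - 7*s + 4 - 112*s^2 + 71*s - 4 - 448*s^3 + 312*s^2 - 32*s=-6*l^3 - 18*l^2 + 24*l - 448*s^3 + s^2*(200 - 216*l) + s*(82*l^2 + 126*l + 32)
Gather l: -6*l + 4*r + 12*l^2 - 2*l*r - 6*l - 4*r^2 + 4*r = 12*l^2 + l*(-2*r - 12) - 4*r^2 + 8*r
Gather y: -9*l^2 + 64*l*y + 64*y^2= -9*l^2 + 64*l*y + 64*y^2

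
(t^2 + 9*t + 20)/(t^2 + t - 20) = (t + 4)/(t - 4)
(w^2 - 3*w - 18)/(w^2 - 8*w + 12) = (w + 3)/(w - 2)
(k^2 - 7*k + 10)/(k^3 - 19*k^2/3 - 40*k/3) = 3*(-k^2 + 7*k - 10)/(k*(-3*k^2 + 19*k + 40))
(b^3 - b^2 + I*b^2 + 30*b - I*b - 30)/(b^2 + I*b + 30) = b - 1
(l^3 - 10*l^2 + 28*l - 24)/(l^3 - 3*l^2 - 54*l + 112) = (l^2 - 8*l + 12)/(l^2 - l - 56)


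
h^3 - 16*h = h*(h - 4)*(h + 4)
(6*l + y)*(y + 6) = 6*l*y + 36*l + y^2 + 6*y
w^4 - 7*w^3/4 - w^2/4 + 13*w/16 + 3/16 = (w - 3/2)*(w - 1)*(w + 1/4)*(w + 1/2)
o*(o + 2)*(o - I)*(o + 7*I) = o^4 + 2*o^3 + 6*I*o^3 + 7*o^2 + 12*I*o^2 + 14*o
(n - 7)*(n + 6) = n^2 - n - 42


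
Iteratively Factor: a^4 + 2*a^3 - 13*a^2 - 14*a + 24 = (a - 3)*(a^3 + 5*a^2 + 2*a - 8) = (a - 3)*(a + 4)*(a^2 + a - 2) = (a - 3)*(a - 1)*(a + 4)*(a + 2)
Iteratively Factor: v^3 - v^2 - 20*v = (v - 5)*(v^2 + 4*v) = (v - 5)*(v + 4)*(v)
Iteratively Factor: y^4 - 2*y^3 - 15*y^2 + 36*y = (y)*(y^3 - 2*y^2 - 15*y + 36) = y*(y - 3)*(y^2 + y - 12) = y*(y - 3)^2*(y + 4)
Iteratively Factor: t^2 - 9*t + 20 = (t - 4)*(t - 5)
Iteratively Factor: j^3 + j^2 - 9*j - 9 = (j + 1)*(j^2 - 9) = (j + 1)*(j + 3)*(j - 3)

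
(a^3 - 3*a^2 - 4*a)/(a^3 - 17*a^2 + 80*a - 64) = a*(a^2 - 3*a - 4)/(a^3 - 17*a^2 + 80*a - 64)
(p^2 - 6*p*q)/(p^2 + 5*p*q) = (p - 6*q)/(p + 5*q)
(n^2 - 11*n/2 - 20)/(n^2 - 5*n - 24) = (n + 5/2)/(n + 3)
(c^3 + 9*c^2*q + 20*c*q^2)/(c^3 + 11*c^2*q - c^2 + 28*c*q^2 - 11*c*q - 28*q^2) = c*(c + 5*q)/(c^2 + 7*c*q - c - 7*q)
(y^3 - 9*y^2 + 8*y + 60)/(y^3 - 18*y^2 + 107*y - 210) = (y + 2)/(y - 7)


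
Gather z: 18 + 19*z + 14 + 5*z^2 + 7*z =5*z^2 + 26*z + 32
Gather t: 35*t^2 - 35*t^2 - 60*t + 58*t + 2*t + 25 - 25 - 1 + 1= 0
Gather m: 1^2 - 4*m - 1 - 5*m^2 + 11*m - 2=-5*m^2 + 7*m - 2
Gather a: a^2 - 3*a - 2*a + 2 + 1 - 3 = a^2 - 5*a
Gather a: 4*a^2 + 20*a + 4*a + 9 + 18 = 4*a^2 + 24*a + 27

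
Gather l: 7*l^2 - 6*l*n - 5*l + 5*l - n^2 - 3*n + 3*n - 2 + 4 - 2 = 7*l^2 - 6*l*n - n^2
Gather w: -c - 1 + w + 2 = -c + w + 1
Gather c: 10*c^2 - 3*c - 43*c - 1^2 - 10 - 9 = 10*c^2 - 46*c - 20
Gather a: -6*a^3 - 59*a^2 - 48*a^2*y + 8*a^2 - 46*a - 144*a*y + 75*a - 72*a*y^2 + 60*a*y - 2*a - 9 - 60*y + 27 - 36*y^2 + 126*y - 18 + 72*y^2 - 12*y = -6*a^3 + a^2*(-48*y - 51) + a*(-72*y^2 - 84*y + 27) + 36*y^2 + 54*y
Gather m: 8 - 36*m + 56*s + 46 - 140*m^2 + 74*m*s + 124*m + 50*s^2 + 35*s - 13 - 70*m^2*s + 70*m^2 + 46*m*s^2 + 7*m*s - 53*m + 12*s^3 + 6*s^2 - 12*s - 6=m^2*(-70*s - 70) + m*(46*s^2 + 81*s + 35) + 12*s^3 + 56*s^2 + 79*s + 35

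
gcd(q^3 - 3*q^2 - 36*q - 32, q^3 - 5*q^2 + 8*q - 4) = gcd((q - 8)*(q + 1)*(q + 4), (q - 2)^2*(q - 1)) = 1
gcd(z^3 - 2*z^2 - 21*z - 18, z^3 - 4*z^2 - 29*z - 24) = z^2 + 4*z + 3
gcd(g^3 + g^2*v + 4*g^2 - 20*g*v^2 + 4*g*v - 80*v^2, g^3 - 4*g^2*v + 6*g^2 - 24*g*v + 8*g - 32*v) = -g^2 + 4*g*v - 4*g + 16*v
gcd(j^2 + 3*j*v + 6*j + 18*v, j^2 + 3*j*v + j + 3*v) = j + 3*v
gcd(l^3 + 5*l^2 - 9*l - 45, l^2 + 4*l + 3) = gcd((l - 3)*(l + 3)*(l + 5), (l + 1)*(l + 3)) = l + 3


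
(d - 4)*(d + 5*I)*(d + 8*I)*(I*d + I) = I*d^4 - 13*d^3 - 3*I*d^3 + 39*d^2 - 44*I*d^2 + 52*d + 120*I*d + 160*I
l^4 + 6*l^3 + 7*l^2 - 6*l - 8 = (l - 1)*(l + 1)*(l + 2)*(l + 4)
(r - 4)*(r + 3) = r^2 - r - 12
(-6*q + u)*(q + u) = -6*q^2 - 5*q*u + u^2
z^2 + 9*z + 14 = (z + 2)*(z + 7)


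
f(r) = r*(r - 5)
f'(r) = 2*r - 5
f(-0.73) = 4.18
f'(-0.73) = -6.46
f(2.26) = -6.19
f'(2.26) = -0.48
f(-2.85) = 22.37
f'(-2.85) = -10.70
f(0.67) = -2.90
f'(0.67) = -3.66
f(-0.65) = 3.67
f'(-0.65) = -6.30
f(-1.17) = 7.22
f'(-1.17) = -7.34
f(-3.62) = 31.20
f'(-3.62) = -12.24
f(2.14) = -6.12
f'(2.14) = -0.72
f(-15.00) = 300.00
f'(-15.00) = -35.00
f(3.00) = -6.00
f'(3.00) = 1.00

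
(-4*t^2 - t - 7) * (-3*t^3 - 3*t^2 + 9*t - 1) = 12*t^5 + 15*t^4 - 12*t^3 + 16*t^2 - 62*t + 7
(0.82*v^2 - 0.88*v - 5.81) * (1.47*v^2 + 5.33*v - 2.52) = 1.2054*v^4 + 3.077*v^3 - 15.2975*v^2 - 28.7497*v + 14.6412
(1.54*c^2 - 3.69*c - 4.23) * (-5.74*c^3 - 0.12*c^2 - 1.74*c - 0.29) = -8.8396*c^5 + 20.9958*c^4 + 22.0434*c^3 + 6.4816*c^2 + 8.4303*c + 1.2267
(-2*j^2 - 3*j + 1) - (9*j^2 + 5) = -11*j^2 - 3*j - 4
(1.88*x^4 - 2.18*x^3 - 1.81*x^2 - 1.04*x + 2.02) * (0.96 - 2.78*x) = -5.2264*x^5 + 7.8652*x^4 + 2.939*x^3 + 1.1536*x^2 - 6.614*x + 1.9392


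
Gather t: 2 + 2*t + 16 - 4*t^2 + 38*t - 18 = -4*t^2 + 40*t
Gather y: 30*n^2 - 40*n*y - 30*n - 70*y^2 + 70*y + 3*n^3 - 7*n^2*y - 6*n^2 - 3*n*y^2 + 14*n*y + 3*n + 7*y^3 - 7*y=3*n^3 + 24*n^2 - 27*n + 7*y^3 + y^2*(-3*n - 70) + y*(-7*n^2 - 26*n + 63)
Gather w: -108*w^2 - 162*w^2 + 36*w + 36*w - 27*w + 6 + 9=-270*w^2 + 45*w + 15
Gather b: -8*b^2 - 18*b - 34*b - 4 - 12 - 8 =-8*b^2 - 52*b - 24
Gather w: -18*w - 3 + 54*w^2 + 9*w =54*w^2 - 9*w - 3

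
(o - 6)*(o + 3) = o^2 - 3*o - 18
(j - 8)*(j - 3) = j^2 - 11*j + 24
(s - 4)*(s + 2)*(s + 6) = s^3 + 4*s^2 - 20*s - 48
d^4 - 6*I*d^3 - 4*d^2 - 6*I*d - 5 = (d - 5*I)*(d - I)^2*(d + I)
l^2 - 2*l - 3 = (l - 3)*(l + 1)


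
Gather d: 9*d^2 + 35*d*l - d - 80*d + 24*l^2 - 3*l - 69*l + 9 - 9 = 9*d^2 + d*(35*l - 81) + 24*l^2 - 72*l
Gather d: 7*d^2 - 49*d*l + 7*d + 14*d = 7*d^2 + d*(21 - 49*l)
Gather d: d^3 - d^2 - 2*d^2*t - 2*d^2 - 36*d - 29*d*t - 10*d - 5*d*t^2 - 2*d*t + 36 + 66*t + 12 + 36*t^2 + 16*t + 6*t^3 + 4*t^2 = d^3 + d^2*(-2*t - 3) + d*(-5*t^2 - 31*t - 46) + 6*t^3 + 40*t^2 + 82*t + 48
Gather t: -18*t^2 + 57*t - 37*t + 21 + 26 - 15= -18*t^2 + 20*t + 32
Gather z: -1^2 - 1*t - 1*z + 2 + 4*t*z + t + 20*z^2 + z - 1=4*t*z + 20*z^2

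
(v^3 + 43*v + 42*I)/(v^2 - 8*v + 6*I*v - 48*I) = (v^2 - 6*I*v + 7)/(v - 8)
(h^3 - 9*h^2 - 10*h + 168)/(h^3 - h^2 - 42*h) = (h^2 - 2*h - 24)/(h*(h + 6))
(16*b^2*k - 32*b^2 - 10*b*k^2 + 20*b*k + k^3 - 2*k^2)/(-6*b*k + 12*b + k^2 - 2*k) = (-16*b^2 + 10*b*k - k^2)/(6*b - k)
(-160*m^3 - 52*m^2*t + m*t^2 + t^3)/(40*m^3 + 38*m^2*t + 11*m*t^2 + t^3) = (-8*m + t)/(2*m + t)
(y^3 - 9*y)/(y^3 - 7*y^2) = (y^2 - 9)/(y*(y - 7))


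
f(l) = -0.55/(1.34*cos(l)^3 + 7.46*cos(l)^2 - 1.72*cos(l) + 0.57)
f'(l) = -0.55*(4.02*sin(l)*cos(l)^2 + 14.92*sin(l)*cos(l) - 1.72*sin(l))/(1.34*cos(l)^3 + 7.46*cos(l)^2 - 1.72*cos(l) + 0.57)^2 = (-2.211*cos(l)^2 - 8.206*cos(l) + 0.946)*sin(l)/(1.34*cos(l)^3 + 7.46*cos(l)^2 - 1.72*cos(l) + 0.57)^2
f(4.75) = -1.07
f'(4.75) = -2.38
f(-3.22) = -0.07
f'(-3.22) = 0.01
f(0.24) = -0.08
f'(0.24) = -0.04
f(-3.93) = -0.11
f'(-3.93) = 0.16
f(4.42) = -0.33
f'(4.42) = -1.10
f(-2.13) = -0.16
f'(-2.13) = -0.35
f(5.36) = -0.22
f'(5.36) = 0.59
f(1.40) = -1.10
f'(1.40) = -2.02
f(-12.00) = -0.11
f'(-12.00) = -0.15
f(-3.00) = -0.07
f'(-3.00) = -0.01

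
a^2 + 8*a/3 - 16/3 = (a - 4/3)*(a + 4)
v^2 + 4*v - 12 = (v - 2)*(v + 6)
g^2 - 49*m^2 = (g - 7*m)*(g + 7*m)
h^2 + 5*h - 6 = (h - 1)*(h + 6)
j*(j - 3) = j^2 - 3*j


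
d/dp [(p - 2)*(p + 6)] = 2*p + 4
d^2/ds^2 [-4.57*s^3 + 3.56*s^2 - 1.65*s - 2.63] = 7.12 - 27.42*s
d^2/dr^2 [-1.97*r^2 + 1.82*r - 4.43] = -3.94000000000000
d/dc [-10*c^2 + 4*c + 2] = 4 - 20*c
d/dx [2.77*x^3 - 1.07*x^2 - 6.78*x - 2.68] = 8.31*x^2 - 2.14*x - 6.78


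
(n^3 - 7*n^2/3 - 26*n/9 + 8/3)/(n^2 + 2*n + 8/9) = (3*n^2 - 11*n + 6)/(3*n + 2)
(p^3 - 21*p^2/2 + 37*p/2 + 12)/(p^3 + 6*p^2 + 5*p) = (2*p^3 - 21*p^2 + 37*p + 24)/(2*p*(p^2 + 6*p + 5))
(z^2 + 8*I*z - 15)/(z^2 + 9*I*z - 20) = (z + 3*I)/(z + 4*I)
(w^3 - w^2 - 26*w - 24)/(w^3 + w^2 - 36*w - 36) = (w + 4)/(w + 6)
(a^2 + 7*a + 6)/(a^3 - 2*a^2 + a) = (a^2 + 7*a + 6)/(a*(a^2 - 2*a + 1))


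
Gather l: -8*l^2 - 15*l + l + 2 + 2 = -8*l^2 - 14*l + 4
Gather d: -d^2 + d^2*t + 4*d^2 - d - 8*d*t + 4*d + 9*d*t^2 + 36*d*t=d^2*(t + 3) + d*(9*t^2 + 28*t + 3)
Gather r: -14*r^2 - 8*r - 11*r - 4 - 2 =-14*r^2 - 19*r - 6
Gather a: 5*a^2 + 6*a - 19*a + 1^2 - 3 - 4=5*a^2 - 13*a - 6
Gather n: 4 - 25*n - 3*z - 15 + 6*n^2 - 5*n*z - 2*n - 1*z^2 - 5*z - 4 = 6*n^2 + n*(-5*z - 27) - z^2 - 8*z - 15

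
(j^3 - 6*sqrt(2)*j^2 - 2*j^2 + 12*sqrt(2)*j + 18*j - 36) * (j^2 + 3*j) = j^5 - 6*sqrt(2)*j^4 + j^4 - 6*sqrt(2)*j^3 + 12*j^3 + 18*j^2 + 36*sqrt(2)*j^2 - 108*j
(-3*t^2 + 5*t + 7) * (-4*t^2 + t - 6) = 12*t^4 - 23*t^3 - 5*t^2 - 23*t - 42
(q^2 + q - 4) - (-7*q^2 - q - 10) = 8*q^2 + 2*q + 6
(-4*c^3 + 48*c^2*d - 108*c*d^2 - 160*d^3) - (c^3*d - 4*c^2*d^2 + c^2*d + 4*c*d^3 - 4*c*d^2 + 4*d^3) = -c^3*d - 4*c^3 + 4*c^2*d^2 + 47*c^2*d - 4*c*d^3 - 104*c*d^2 - 164*d^3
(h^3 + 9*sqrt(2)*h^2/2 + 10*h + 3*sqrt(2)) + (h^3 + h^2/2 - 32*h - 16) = 2*h^3 + h^2/2 + 9*sqrt(2)*h^2/2 - 22*h - 16 + 3*sqrt(2)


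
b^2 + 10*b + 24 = (b + 4)*(b + 6)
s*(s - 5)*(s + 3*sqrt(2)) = s^3 - 5*s^2 + 3*sqrt(2)*s^2 - 15*sqrt(2)*s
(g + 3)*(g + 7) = g^2 + 10*g + 21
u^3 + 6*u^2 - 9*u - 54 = (u - 3)*(u + 3)*(u + 6)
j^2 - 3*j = j*(j - 3)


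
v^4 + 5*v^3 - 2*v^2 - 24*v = v*(v - 2)*(v + 3)*(v + 4)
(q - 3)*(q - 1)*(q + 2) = q^3 - 2*q^2 - 5*q + 6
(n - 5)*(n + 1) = n^2 - 4*n - 5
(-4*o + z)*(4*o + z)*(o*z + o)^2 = -16*o^4*z^2 - 32*o^4*z - 16*o^4 + o^2*z^4 + 2*o^2*z^3 + o^2*z^2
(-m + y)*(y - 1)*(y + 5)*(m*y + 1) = -m^2*y^3 - 4*m^2*y^2 + 5*m^2*y + m*y^4 + 4*m*y^3 - 6*m*y^2 - 4*m*y + 5*m + y^3 + 4*y^2 - 5*y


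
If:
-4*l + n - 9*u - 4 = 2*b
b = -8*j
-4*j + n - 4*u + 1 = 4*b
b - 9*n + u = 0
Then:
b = 18/61 - 70*u/61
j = 35*u/244 - 9/244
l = -205*u/122 - 139/122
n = 2/61 - u/61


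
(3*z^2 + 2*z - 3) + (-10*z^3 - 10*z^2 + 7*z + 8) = -10*z^3 - 7*z^2 + 9*z + 5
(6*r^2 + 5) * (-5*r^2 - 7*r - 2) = -30*r^4 - 42*r^3 - 37*r^2 - 35*r - 10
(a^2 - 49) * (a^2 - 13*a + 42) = a^4 - 13*a^3 - 7*a^2 + 637*a - 2058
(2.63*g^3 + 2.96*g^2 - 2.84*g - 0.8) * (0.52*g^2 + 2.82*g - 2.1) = 1.3676*g^5 + 8.9558*g^4 + 1.3474*g^3 - 14.6408*g^2 + 3.708*g + 1.68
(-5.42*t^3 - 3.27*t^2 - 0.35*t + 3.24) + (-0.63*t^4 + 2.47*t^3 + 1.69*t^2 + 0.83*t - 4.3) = -0.63*t^4 - 2.95*t^3 - 1.58*t^2 + 0.48*t - 1.06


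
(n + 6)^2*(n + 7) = n^3 + 19*n^2 + 120*n + 252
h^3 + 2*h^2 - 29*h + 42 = (h - 3)*(h - 2)*(h + 7)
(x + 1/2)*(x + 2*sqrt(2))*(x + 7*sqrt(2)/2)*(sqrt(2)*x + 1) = sqrt(2)*x^4 + sqrt(2)*x^3/2 + 12*x^3 + 6*x^2 + 39*sqrt(2)*x^2/2 + 39*sqrt(2)*x/4 + 14*x + 7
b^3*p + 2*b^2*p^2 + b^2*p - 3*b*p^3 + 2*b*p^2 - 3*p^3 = (b - p)*(b + 3*p)*(b*p + p)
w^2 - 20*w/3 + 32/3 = (w - 4)*(w - 8/3)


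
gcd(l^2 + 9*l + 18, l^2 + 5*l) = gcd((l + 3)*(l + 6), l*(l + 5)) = 1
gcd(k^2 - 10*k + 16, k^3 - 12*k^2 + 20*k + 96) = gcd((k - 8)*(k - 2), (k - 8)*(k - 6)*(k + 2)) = k - 8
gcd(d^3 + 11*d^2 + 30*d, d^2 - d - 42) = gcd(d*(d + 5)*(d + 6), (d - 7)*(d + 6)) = d + 6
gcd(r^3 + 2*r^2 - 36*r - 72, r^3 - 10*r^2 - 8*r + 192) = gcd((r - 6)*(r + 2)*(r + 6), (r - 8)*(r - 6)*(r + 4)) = r - 6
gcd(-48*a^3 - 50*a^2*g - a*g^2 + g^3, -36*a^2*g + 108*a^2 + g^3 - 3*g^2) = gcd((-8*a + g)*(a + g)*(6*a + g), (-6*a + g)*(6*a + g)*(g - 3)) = 6*a + g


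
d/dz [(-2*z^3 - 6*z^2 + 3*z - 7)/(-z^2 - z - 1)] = (2*z^4 + 4*z^3 + 15*z^2 - 2*z - 10)/(z^4 + 2*z^3 + 3*z^2 + 2*z + 1)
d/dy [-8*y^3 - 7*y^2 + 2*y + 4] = -24*y^2 - 14*y + 2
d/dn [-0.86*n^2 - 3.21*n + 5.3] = -1.72*n - 3.21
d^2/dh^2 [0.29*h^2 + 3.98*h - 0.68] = 0.580000000000000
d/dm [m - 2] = 1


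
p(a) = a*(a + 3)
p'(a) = 2*a + 3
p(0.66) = 2.42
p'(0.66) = 4.32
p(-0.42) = -1.08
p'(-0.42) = 2.16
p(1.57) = 7.17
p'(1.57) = 6.14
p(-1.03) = -2.03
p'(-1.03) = 0.94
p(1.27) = 5.42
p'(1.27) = 5.54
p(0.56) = 1.99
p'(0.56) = 4.12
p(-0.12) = -0.35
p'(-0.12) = 2.76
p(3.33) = 21.08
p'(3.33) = 9.66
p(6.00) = 54.00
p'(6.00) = 15.00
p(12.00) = 180.00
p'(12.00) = 27.00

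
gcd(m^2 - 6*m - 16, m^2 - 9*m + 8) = m - 8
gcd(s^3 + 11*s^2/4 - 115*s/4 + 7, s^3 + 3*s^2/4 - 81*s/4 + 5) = s^2 - 17*s/4 + 1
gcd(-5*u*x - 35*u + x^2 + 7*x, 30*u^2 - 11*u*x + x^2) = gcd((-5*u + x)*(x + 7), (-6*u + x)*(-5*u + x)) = -5*u + x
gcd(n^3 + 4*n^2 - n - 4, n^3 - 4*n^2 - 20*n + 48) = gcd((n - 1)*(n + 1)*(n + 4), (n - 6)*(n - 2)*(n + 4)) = n + 4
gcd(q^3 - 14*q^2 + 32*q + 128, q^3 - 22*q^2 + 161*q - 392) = q - 8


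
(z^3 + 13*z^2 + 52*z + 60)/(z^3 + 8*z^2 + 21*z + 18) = (z^2 + 11*z + 30)/(z^2 + 6*z + 9)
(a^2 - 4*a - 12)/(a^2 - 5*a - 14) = (a - 6)/(a - 7)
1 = 1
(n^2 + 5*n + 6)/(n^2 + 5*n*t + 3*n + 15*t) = (n + 2)/(n + 5*t)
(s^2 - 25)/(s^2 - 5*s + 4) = (s^2 - 25)/(s^2 - 5*s + 4)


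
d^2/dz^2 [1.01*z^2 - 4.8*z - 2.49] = 2.02000000000000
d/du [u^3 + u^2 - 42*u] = 3*u^2 + 2*u - 42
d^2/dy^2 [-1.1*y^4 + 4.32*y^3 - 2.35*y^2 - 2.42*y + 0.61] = -13.2*y^2 + 25.92*y - 4.7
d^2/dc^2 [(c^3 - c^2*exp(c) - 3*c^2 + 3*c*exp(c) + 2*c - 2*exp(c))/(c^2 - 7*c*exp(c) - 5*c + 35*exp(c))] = ((-(-7*c*exp(c) + 21*exp(c) + 2)*(c^3 - c^2*exp(c) - 3*c^2 + 3*c*exp(c) + 2*c - 2*exp(c)) + 2*(7*c*exp(c) - 2*c - 28*exp(c) + 5)*(-c^2*exp(c) + 3*c^2 + c*exp(c) - 6*c + exp(c) + 2))*(c^2 - 7*c*exp(c) - 5*c + 35*exp(c)) + (c^2 - 7*c*exp(c) - 5*c + 35*exp(c))^2*(-c^2*exp(c) - c*exp(c) + 6*c + 2*exp(c) - 6) + 2*(7*c*exp(c) - 2*c - 28*exp(c) + 5)^2*(c^3 - c^2*exp(c) - 3*c^2 + 3*c*exp(c) + 2*c - 2*exp(c)))/(c^2 - 7*c*exp(c) - 5*c + 35*exp(c))^3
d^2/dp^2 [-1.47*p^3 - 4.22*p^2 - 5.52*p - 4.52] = -8.82*p - 8.44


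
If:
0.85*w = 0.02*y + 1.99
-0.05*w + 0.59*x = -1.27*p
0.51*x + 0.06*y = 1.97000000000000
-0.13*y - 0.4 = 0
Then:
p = -1.87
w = 2.27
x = 4.22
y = -3.08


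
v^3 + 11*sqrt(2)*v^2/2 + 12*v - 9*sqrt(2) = (v - sqrt(2)/2)*(v + 3*sqrt(2))^2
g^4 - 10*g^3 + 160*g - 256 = (g - 8)*(g - 4)*(g - 2)*(g + 4)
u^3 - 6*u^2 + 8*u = u*(u - 4)*(u - 2)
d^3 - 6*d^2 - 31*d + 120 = (d - 8)*(d - 3)*(d + 5)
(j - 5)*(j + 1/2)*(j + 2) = j^3 - 5*j^2/2 - 23*j/2 - 5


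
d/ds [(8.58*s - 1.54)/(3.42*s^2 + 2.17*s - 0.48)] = (-29.3436*s^2 + 10.5336*s - 0.7766)/(11.6964*s^4 + 14.8428*s^3 + 1.4257*s^2 - 2.0832*s + 0.2304)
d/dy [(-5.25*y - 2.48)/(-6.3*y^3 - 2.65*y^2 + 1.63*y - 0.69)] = (-66.15*y^3 - 60.7845*y^2 - 13.144*y + 7.6649)/(39.69*y^6 + 33.39*y^5 - 13.5155*y^4 + 0.0549999999999997*y^3 + 6.3139*y^2 - 2.2494*y + 0.4761)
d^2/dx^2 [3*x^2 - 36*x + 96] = 6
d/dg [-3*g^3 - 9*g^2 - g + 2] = -9*g^2 - 18*g - 1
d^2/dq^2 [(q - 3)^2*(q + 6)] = 6*q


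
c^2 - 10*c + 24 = (c - 6)*(c - 4)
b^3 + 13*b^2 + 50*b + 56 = (b + 2)*(b + 4)*(b + 7)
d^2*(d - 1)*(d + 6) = d^4 + 5*d^3 - 6*d^2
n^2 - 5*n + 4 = (n - 4)*(n - 1)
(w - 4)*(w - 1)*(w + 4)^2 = w^4 + 3*w^3 - 20*w^2 - 48*w + 64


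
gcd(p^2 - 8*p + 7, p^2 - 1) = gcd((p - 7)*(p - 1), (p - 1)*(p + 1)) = p - 1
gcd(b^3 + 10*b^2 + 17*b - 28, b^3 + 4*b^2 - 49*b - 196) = b^2 + 11*b + 28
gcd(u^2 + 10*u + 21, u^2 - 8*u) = 1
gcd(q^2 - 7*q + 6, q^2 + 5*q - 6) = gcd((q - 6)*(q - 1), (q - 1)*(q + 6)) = q - 1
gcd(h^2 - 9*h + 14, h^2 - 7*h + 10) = h - 2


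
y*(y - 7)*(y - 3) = y^3 - 10*y^2 + 21*y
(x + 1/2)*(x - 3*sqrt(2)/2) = x^2 - 3*sqrt(2)*x/2 + x/2 - 3*sqrt(2)/4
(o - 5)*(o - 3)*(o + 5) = o^3 - 3*o^2 - 25*o + 75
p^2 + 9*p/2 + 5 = (p + 2)*(p + 5/2)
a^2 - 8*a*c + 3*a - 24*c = (a + 3)*(a - 8*c)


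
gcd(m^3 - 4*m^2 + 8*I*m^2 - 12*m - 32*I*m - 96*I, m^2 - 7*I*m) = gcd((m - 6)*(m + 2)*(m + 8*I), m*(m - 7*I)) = 1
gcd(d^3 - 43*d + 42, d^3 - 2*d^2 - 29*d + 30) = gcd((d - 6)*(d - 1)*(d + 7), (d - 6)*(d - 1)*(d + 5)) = d^2 - 7*d + 6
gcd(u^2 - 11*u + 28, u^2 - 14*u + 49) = u - 7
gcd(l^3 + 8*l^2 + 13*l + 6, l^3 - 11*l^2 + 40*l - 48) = 1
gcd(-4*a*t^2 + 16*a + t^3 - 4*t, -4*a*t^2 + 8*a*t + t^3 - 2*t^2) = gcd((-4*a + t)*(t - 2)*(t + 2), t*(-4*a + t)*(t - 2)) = -4*a*t + 8*a + t^2 - 2*t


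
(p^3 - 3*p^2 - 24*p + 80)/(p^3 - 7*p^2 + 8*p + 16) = (p + 5)/(p + 1)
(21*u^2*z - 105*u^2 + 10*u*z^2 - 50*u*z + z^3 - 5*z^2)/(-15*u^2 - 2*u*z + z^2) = (7*u*z - 35*u + z^2 - 5*z)/(-5*u + z)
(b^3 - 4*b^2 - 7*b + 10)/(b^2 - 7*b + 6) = (b^2 - 3*b - 10)/(b - 6)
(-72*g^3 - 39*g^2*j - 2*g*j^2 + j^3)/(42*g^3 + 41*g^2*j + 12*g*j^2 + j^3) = (-24*g^2 - 5*g*j + j^2)/(14*g^2 + 9*g*j + j^2)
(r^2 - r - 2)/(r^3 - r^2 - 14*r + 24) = (r + 1)/(r^2 + r - 12)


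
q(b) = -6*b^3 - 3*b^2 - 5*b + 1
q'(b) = -18*b^2 - 6*b - 5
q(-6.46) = 1525.62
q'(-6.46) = -717.41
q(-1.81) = 35.80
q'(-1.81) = -53.11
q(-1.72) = 31.26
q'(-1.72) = -47.93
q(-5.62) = 999.37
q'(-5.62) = -539.80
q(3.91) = -423.07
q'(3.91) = -303.65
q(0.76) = -7.17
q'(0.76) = -19.96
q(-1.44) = 19.90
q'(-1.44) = -33.68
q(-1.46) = 20.58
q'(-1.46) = -34.61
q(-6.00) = 1219.00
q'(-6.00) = -617.00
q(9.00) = -4661.00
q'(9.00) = -1517.00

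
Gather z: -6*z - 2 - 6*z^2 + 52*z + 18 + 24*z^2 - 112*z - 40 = 18*z^2 - 66*z - 24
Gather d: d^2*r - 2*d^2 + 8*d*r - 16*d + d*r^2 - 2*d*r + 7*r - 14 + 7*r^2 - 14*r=d^2*(r - 2) + d*(r^2 + 6*r - 16) + 7*r^2 - 7*r - 14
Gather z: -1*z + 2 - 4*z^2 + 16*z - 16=-4*z^2 + 15*z - 14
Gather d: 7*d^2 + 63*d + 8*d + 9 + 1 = 7*d^2 + 71*d + 10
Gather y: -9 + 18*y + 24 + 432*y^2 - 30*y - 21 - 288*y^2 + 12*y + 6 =144*y^2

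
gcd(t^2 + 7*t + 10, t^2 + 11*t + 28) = 1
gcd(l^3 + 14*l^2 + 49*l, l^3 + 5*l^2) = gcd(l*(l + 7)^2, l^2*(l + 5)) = l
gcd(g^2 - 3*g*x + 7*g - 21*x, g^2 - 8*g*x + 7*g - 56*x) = g + 7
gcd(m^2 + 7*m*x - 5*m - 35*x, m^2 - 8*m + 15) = m - 5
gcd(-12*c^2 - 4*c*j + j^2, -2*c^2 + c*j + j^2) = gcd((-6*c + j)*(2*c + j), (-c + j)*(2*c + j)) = 2*c + j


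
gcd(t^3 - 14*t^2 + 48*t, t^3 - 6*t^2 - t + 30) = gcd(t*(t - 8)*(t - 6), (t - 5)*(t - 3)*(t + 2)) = 1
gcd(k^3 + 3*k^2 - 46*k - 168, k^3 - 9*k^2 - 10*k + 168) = k^2 - 3*k - 28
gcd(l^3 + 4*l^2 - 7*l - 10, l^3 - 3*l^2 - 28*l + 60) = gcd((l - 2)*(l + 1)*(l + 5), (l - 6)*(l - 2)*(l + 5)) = l^2 + 3*l - 10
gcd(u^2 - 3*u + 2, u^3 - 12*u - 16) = 1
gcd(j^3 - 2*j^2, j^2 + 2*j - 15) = 1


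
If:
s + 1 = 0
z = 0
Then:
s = -1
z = 0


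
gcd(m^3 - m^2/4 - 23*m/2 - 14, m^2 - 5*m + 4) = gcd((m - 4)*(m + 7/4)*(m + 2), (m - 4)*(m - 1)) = m - 4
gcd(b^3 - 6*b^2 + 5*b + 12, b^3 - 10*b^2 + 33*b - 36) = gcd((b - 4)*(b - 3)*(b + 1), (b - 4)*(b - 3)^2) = b^2 - 7*b + 12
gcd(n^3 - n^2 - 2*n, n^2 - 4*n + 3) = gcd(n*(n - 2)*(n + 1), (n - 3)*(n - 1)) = 1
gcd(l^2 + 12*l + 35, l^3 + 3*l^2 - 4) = 1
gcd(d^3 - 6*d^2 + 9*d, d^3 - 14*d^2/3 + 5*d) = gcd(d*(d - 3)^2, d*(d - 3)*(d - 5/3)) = d^2 - 3*d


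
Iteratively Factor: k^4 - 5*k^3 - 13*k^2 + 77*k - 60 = (k + 4)*(k^3 - 9*k^2 + 23*k - 15) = (k - 1)*(k + 4)*(k^2 - 8*k + 15) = (k - 5)*(k - 1)*(k + 4)*(k - 3)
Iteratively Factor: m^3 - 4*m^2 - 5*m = (m - 5)*(m^2 + m) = m*(m - 5)*(m + 1)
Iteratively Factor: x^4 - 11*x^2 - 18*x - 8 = (x + 1)*(x^3 - x^2 - 10*x - 8) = (x - 4)*(x + 1)*(x^2 + 3*x + 2) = (x - 4)*(x + 1)^2*(x + 2)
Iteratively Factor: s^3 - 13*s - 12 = (s + 1)*(s^2 - s - 12) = (s - 4)*(s + 1)*(s + 3)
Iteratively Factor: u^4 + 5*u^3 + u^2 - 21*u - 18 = (u + 3)*(u^3 + 2*u^2 - 5*u - 6) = (u + 1)*(u + 3)*(u^2 + u - 6) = (u - 2)*(u + 1)*(u + 3)*(u + 3)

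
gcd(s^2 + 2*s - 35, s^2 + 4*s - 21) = s + 7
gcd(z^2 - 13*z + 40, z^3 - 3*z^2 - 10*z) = z - 5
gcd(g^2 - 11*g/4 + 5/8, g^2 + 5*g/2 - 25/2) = g - 5/2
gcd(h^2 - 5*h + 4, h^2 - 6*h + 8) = h - 4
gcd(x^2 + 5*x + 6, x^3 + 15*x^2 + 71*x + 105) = x + 3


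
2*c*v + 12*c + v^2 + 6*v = (2*c + v)*(v + 6)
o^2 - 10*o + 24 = (o - 6)*(o - 4)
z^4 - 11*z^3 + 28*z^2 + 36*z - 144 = (z - 6)*(z - 4)*(z - 3)*(z + 2)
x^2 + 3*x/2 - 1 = (x - 1/2)*(x + 2)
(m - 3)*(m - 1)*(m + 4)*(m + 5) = m^4 + 5*m^3 - 13*m^2 - 53*m + 60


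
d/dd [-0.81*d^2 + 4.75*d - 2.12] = 4.75 - 1.62*d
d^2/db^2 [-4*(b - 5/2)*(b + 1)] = -8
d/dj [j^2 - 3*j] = 2*j - 3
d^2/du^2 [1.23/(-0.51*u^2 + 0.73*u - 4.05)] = (0.639846*u^2 - 0.915858*u - 1.23*(1.02*u - 0.73)*(2.04*u - 1.46) + 5.08113)/(0.51*u^2 - 0.73*u + 4.05)^3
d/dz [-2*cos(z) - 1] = 2*sin(z)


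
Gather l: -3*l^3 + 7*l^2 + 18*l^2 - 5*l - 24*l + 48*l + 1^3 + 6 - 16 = -3*l^3 + 25*l^2 + 19*l - 9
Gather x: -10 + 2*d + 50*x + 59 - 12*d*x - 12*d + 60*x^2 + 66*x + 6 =-10*d + 60*x^2 + x*(116 - 12*d) + 55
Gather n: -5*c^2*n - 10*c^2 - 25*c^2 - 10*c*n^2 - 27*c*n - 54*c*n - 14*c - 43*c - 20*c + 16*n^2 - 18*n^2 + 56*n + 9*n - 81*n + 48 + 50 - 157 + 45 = -35*c^2 - 77*c + n^2*(-10*c - 2) + n*(-5*c^2 - 81*c - 16) - 14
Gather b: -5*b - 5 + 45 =40 - 5*b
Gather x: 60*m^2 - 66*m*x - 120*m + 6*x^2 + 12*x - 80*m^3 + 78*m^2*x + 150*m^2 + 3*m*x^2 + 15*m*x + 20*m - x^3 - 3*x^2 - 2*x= -80*m^3 + 210*m^2 - 100*m - x^3 + x^2*(3*m + 3) + x*(78*m^2 - 51*m + 10)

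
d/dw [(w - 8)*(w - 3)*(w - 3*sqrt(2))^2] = (w - 3*sqrt(2))*(2*(w - 8)*(w - 3) + (w - 8)*(w - 3*sqrt(2)) + (w - 3)*(w - 3*sqrt(2)))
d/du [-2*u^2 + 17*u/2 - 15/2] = 17/2 - 4*u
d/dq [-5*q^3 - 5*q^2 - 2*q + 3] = -15*q^2 - 10*q - 2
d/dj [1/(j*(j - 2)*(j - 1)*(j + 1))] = 2*(-2*j^3 + 3*j^2 + j - 1)/(j^2*(j^6 - 4*j^5 + 2*j^4 + 8*j^3 - 7*j^2 - 4*j + 4))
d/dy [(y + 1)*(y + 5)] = 2*y + 6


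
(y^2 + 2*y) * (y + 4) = y^3 + 6*y^2 + 8*y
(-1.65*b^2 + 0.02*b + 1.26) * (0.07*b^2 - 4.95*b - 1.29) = -0.1155*b^4 + 8.1689*b^3 + 2.1177*b^2 - 6.2628*b - 1.6254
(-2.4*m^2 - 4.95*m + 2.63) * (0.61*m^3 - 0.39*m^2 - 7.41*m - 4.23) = -1.464*m^5 - 2.0835*m^4 + 21.3188*m^3 + 45.8058*m^2 + 1.4502*m - 11.1249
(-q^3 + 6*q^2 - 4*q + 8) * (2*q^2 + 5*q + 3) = -2*q^5 + 7*q^4 + 19*q^3 + 14*q^2 + 28*q + 24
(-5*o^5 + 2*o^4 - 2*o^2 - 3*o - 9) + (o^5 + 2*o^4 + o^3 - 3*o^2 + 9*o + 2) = -4*o^5 + 4*o^4 + o^3 - 5*o^2 + 6*o - 7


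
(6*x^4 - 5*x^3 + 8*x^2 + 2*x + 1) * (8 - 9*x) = -54*x^5 + 93*x^4 - 112*x^3 + 46*x^2 + 7*x + 8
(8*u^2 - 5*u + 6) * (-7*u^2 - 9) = -56*u^4 + 35*u^3 - 114*u^2 + 45*u - 54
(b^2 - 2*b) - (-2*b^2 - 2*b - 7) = 3*b^2 + 7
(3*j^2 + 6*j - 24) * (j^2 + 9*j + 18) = 3*j^4 + 33*j^3 + 84*j^2 - 108*j - 432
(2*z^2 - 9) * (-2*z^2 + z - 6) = -4*z^4 + 2*z^3 + 6*z^2 - 9*z + 54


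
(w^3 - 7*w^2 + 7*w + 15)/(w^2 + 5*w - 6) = (w^3 - 7*w^2 + 7*w + 15)/(w^2 + 5*w - 6)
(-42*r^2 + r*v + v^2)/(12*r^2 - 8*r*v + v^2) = (-7*r - v)/(2*r - v)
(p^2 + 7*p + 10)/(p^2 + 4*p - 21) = (p^2 + 7*p + 10)/(p^2 + 4*p - 21)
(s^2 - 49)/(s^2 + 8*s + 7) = (s - 7)/(s + 1)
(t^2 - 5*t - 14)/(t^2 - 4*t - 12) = (t - 7)/(t - 6)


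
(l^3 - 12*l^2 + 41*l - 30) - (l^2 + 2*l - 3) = l^3 - 13*l^2 + 39*l - 27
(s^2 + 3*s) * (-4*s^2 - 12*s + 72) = -4*s^4 - 24*s^3 + 36*s^2 + 216*s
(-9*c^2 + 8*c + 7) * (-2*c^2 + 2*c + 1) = 18*c^4 - 34*c^3 - 7*c^2 + 22*c + 7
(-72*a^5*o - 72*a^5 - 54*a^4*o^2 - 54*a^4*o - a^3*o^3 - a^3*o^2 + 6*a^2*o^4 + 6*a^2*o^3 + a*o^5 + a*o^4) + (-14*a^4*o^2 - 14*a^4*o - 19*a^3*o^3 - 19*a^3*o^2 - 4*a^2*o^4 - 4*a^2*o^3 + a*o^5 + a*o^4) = -72*a^5*o - 72*a^5 - 68*a^4*o^2 - 68*a^4*o - 20*a^3*o^3 - 20*a^3*o^2 + 2*a^2*o^4 + 2*a^2*o^3 + 2*a*o^5 + 2*a*o^4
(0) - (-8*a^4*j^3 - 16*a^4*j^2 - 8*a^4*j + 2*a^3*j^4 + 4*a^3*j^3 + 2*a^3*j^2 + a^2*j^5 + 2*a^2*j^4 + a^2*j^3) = 8*a^4*j^3 + 16*a^4*j^2 + 8*a^4*j - 2*a^3*j^4 - 4*a^3*j^3 - 2*a^3*j^2 - a^2*j^5 - 2*a^2*j^4 - a^2*j^3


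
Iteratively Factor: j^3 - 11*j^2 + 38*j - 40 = (j - 4)*(j^2 - 7*j + 10) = (j - 4)*(j - 2)*(j - 5)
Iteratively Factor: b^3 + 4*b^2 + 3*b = (b)*(b^2 + 4*b + 3) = b*(b + 1)*(b + 3)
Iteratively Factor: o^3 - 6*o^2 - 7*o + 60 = (o - 5)*(o^2 - o - 12) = (o - 5)*(o - 4)*(o + 3)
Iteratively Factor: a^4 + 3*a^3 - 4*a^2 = (a - 1)*(a^3 + 4*a^2) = a*(a - 1)*(a^2 + 4*a) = a*(a - 1)*(a + 4)*(a)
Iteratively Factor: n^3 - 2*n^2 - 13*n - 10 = (n + 1)*(n^2 - 3*n - 10) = (n - 5)*(n + 1)*(n + 2)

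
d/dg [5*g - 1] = 5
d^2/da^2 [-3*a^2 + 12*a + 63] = -6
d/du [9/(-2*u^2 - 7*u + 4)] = 9*(4*u + 7)/(2*u^2 + 7*u - 4)^2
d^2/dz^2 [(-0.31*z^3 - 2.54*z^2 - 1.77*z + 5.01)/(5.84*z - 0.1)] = (-21.145472*z^3 + 1.08624000000009*z^2 - 0.0185999999999904*z + 339.619952)/(199.176704*z^3 - 10.23168*z^2 + 0.1752*z - 0.001)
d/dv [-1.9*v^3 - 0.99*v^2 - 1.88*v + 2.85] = -5.7*v^2 - 1.98*v - 1.88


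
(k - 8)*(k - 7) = k^2 - 15*k + 56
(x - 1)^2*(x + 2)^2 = x^4 + 2*x^3 - 3*x^2 - 4*x + 4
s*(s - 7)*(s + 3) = s^3 - 4*s^2 - 21*s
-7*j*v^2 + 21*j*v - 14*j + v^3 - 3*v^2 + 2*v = (-7*j + v)*(v - 2)*(v - 1)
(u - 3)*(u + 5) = u^2 + 2*u - 15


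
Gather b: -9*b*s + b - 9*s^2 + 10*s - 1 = b*(1 - 9*s) - 9*s^2 + 10*s - 1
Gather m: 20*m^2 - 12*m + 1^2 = 20*m^2 - 12*m + 1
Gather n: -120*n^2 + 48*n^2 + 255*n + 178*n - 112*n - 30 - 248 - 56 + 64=-72*n^2 + 321*n - 270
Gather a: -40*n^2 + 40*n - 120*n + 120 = -40*n^2 - 80*n + 120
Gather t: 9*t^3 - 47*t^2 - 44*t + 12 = 9*t^3 - 47*t^2 - 44*t + 12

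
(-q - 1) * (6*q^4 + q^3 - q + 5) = -6*q^5 - 7*q^4 - q^3 + q^2 - 4*q - 5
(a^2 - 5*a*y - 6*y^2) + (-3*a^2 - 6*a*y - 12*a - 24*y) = -2*a^2 - 11*a*y - 12*a - 6*y^2 - 24*y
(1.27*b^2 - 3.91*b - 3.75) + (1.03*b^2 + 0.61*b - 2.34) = 2.3*b^2 - 3.3*b - 6.09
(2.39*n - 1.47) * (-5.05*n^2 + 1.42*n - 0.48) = -12.0695*n^3 + 10.8173*n^2 - 3.2346*n + 0.7056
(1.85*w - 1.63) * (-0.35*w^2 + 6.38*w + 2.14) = -0.6475*w^3 + 12.3735*w^2 - 6.4404*w - 3.4882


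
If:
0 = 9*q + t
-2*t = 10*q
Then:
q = 0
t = 0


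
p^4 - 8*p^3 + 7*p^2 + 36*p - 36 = (p - 6)*(p - 3)*(p - 1)*(p + 2)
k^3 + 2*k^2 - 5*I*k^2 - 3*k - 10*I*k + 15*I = (k - 1)*(k + 3)*(k - 5*I)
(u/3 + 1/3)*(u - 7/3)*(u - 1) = u^3/3 - 7*u^2/9 - u/3 + 7/9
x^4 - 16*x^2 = x^2*(x - 4)*(x + 4)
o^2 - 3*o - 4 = (o - 4)*(o + 1)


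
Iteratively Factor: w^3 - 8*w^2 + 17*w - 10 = (w - 1)*(w^2 - 7*w + 10) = (w - 2)*(w - 1)*(w - 5)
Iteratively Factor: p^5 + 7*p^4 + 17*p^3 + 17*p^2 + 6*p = (p)*(p^4 + 7*p^3 + 17*p^2 + 17*p + 6) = p*(p + 1)*(p^3 + 6*p^2 + 11*p + 6) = p*(p + 1)^2*(p^2 + 5*p + 6) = p*(p + 1)^2*(p + 2)*(p + 3)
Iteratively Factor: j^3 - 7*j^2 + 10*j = (j - 5)*(j^2 - 2*j) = (j - 5)*(j - 2)*(j)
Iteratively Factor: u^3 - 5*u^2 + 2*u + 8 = (u + 1)*(u^2 - 6*u + 8) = (u - 2)*(u + 1)*(u - 4)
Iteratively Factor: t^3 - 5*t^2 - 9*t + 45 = (t - 5)*(t^2 - 9) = (t - 5)*(t - 3)*(t + 3)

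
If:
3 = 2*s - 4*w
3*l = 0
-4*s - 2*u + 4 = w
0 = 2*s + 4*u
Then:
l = 0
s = 19/14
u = -19/28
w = -1/14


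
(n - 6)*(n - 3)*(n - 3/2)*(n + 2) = n^4 - 17*n^3/2 + 21*n^2/2 + 36*n - 54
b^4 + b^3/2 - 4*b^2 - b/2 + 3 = (b - 3/2)*(b - 1)*(b + 1)*(b + 2)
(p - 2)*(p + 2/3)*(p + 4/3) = p^3 - 28*p/9 - 16/9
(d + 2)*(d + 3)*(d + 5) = d^3 + 10*d^2 + 31*d + 30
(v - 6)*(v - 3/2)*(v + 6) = v^3 - 3*v^2/2 - 36*v + 54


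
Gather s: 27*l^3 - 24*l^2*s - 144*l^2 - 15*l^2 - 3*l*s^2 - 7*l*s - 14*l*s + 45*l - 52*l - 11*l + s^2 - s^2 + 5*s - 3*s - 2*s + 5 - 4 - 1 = 27*l^3 - 159*l^2 - 3*l*s^2 - 18*l + s*(-24*l^2 - 21*l)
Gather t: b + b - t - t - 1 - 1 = 2*b - 2*t - 2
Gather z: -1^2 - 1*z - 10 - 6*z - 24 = -7*z - 35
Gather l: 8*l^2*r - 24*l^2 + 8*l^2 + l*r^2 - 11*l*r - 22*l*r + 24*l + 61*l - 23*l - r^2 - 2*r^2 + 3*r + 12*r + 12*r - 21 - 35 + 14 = l^2*(8*r - 16) + l*(r^2 - 33*r + 62) - 3*r^2 + 27*r - 42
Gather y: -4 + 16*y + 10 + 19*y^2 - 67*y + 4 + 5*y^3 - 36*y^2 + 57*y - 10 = 5*y^3 - 17*y^2 + 6*y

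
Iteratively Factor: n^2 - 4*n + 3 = (n - 1)*(n - 3)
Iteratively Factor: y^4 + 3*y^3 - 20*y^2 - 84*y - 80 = (y + 4)*(y^3 - y^2 - 16*y - 20) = (y - 5)*(y + 4)*(y^2 + 4*y + 4) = (y - 5)*(y + 2)*(y + 4)*(y + 2)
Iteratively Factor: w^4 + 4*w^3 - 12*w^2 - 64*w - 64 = (w + 4)*(w^3 - 12*w - 16) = (w + 2)*(w + 4)*(w^2 - 2*w - 8) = (w - 4)*(w + 2)*(w + 4)*(w + 2)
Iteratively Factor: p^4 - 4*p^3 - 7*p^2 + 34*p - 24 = (p - 1)*(p^3 - 3*p^2 - 10*p + 24) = (p - 2)*(p - 1)*(p^2 - p - 12) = (p - 4)*(p - 2)*(p - 1)*(p + 3)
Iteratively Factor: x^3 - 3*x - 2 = (x + 1)*(x^2 - x - 2) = (x + 1)^2*(x - 2)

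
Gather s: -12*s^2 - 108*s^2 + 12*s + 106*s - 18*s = -120*s^2 + 100*s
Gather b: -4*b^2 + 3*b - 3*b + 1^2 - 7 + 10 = 4 - 4*b^2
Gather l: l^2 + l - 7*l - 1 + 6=l^2 - 6*l + 5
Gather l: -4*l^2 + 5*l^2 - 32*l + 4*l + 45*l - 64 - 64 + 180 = l^2 + 17*l + 52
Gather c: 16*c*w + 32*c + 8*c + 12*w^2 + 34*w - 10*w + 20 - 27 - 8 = c*(16*w + 40) + 12*w^2 + 24*w - 15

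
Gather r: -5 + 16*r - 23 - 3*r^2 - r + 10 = -3*r^2 + 15*r - 18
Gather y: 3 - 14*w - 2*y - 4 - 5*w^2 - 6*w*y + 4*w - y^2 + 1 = -5*w^2 - 10*w - y^2 + y*(-6*w - 2)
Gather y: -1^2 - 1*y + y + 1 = 0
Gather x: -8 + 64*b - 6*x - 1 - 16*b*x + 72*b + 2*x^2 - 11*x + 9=136*b + 2*x^2 + x*(-16*b - 17)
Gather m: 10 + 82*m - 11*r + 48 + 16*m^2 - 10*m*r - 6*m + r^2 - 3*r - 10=16*m^2 + m*(76 - 10*r) + r^2 - 14*r + 48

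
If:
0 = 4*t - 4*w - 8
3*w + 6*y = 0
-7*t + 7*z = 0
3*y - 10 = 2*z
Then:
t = -2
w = -4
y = 2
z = -2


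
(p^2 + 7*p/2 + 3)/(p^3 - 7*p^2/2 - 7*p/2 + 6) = (p + 2)/(p^2 - 5*p + 4)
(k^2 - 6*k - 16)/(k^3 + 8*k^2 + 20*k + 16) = (k - 8)/(k^2 + 6*k + 8)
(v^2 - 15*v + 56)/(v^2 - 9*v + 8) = (v - 7)/(v - 1)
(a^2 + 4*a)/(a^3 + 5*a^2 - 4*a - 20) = a*(a + 4)/(a^3 + 5*a^2 - 4*a - 20)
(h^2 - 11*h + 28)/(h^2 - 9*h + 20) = (h - 7)/(h - 5)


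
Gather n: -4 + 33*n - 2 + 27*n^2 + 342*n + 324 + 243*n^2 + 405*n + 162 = 270*n^2 + 780*n + 480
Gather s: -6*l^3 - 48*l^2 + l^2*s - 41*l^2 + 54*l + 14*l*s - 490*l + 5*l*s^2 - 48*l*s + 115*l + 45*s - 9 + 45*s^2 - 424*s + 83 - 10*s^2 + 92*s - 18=-6*l^3 - 89*l^2 - 321*l + s^2*(5*l + 35) + s*(l^2 - 34*l - 287) + 56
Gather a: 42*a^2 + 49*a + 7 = 42*a^2 + 49*a + 7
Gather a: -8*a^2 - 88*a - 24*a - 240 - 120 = -8*a^2 - 112*a - 360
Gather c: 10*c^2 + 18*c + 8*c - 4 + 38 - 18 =10*c^2 + 26*c + 16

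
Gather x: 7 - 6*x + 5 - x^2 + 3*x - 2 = -x^2 - 3*x + 10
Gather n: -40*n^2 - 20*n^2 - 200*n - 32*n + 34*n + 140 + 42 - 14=-60*n^2 - 198*n + 168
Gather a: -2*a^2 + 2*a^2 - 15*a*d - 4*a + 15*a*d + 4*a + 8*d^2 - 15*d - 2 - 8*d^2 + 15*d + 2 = 0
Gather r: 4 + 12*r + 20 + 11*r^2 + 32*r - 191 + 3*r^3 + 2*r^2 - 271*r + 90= 3*r^3 + 13*r^2 - 227*r - 77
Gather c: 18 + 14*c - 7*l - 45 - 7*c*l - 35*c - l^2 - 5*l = c*(-7*l - 21) - l^2 - 12*l - 27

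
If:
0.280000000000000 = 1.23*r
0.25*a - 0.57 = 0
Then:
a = 2.28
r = 0.23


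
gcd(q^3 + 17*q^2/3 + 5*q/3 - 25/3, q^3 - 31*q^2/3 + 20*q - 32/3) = q - 1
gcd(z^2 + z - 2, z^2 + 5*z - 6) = z - 1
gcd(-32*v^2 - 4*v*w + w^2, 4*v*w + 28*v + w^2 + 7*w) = 4*v + w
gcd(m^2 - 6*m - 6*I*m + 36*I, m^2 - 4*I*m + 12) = m - 6*I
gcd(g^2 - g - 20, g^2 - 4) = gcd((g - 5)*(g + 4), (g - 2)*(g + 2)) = 1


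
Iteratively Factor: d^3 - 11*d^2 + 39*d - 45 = (d - 3)*(d^2 - 8*d + 15) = (d - 3)^2*(d - 5)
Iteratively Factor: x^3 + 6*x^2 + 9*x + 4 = (x + 1)*(x^2 + 5*x + 4) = (x + 1)^2*(x + 4)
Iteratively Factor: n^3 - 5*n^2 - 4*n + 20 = (n + 2)*(n^2 - 7*n + 10) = (n - 5)*(n + 2)*(n - 2)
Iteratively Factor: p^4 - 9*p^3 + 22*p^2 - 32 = (p - 4)*(p^3 - 5*p^2 + 2*p + 8) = (p - 4)^2*(p^2 - p - 2) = (p - 4)^2*(p - 2)*(p + 1)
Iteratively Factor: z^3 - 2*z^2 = (z)*(z^2 - 2*z) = z*(z - 2)*(z)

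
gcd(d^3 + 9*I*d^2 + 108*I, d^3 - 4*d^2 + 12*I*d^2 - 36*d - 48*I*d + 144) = d^2 + 12*I*d - 36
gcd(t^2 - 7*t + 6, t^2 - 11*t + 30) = t - 6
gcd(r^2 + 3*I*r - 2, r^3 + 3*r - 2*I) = r + 2*I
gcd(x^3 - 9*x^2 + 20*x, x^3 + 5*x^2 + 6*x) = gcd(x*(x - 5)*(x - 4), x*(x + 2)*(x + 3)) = x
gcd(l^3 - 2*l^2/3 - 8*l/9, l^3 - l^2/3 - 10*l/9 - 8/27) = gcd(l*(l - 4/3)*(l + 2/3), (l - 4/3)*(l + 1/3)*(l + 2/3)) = l^2 - 2*l/3 - 8/9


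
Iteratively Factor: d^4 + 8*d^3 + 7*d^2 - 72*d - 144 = (d + 3)*(d^3 + 5*d^2 - 8*d - 48) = (d + 3)*(d + 4)*(d^2 + d - 12) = (d + 3)*(d + 4)^2*(d - 3)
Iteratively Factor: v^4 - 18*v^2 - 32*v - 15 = (v + 1)*(v^3 - v^2 - 17*v - 15) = (v + 1)*(v + 3)*(v^2 - 4*v - 5) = (v + 1)^2*(v + 3)*(v - 5)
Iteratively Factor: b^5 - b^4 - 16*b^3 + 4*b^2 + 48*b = (b + 3)*(b^4 - 4*b^3 - 4*b^2 + 16*b) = (b - 4)*(b + 3)*(b^3 - 4*b) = b*(b - 4)*(b + 3)*(b^2 - 4) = b*(b - 4)*(b + 2)*(b + 3)*(b - 2)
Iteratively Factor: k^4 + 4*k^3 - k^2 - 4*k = (k + 4)*(k^3 - k) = (k - 1)*(k + 4)*(k^2 + k) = k*(k - 1)*(k + 4)*(k + 1)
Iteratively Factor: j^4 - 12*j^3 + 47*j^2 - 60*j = (j - 3)*(j^3 - 9*j^2 + 20*j) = (j - 4)*(j - 3)*(j^2 - 5*j) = (j - 5)*(j - 4)*(j - 3)*(j)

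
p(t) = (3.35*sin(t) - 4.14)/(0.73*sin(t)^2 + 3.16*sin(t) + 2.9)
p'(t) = (-1.46*sin(t)*cos(t) - 3.16*cos(t))*(3.35*sin(t) - 4.14)/(0.73*sin(t)^2 + 3.16*sin(t) + 2.9)^2 + 3.35*cos(t)/(0.73*sin(t)^2 + 3.16*sin(t) + 2.9) = (-2.4455*sin(t)^2 + 6.0444*sin(t) + 22.7974)*cos(t)/(0.5329*sin(t)^4 + 4.6136*sin(t)^3 + 14.2196*sin(t)^2 + 18.328*sin(t) + 8.41)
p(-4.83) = -0.12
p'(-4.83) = 0.07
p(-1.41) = -15.13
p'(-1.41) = 9.55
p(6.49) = -0.96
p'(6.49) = 1.83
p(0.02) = -1.37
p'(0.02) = 2.61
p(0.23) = -0.92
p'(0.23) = 1.75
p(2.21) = -0.25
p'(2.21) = -0.45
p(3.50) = -2.83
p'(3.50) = -5.39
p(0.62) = -0.44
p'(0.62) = 0.84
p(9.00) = -0.64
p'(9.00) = -1.21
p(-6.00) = -0.83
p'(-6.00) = 1.58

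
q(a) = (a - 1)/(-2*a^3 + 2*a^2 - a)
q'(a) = (a - 1)*(6*a^2 - 4*a + 1)/(-2*a^3 + 2*a^2 - a)^2 + 1/(-2*a^3 + 2*a^2 - a)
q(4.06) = -0.03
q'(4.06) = 0.01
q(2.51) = -0.07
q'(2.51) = 0.05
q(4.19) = -0.03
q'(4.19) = 0.01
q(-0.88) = -0.50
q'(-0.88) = -0.93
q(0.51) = 1.92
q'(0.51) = -7.84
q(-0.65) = -0.81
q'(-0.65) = -1.93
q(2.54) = -0.07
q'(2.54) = 0.05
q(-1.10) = -0.34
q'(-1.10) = -0.53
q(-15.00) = 0.00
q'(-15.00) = 0.00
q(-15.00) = 0.00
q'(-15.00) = 0.00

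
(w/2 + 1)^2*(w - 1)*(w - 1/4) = w^4/4 + 11*w^3/16 - 3*w^2/16 - w + 1/4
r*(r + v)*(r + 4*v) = r^3 + 5*r^2*v + 4*r*v^2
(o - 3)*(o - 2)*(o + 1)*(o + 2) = o^4 - 2*o^3 - 7*o^2 + 8*o + 12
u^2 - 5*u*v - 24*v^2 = (u - 8*v)*(u + 3*v)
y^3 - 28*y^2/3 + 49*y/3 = y*(y - 7)*(y - 7/3)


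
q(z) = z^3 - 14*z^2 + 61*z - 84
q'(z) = 3*z^2 - 28*z + 61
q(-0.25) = -100.14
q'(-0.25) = 68.19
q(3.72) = 0.66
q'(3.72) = -1.64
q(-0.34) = -106.40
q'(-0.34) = 70.87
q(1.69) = -16.07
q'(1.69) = 22.25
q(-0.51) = -118.88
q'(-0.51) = 76.06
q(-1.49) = -209.28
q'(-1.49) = 109.38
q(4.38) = -1.37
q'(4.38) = -4.09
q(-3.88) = -589.85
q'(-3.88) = 214.80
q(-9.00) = -2496.00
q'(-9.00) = 556.00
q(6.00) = -6.00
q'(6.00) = 1.00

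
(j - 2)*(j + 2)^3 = j^4 + 4*j^3 - 16*j - 16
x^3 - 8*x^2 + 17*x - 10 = (x - 5)*(x - 2)*(x - 1)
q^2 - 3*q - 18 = (q - 6)*(q + 3)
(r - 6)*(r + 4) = r^2 - 2*r - 24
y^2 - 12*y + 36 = (y - 6)^2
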